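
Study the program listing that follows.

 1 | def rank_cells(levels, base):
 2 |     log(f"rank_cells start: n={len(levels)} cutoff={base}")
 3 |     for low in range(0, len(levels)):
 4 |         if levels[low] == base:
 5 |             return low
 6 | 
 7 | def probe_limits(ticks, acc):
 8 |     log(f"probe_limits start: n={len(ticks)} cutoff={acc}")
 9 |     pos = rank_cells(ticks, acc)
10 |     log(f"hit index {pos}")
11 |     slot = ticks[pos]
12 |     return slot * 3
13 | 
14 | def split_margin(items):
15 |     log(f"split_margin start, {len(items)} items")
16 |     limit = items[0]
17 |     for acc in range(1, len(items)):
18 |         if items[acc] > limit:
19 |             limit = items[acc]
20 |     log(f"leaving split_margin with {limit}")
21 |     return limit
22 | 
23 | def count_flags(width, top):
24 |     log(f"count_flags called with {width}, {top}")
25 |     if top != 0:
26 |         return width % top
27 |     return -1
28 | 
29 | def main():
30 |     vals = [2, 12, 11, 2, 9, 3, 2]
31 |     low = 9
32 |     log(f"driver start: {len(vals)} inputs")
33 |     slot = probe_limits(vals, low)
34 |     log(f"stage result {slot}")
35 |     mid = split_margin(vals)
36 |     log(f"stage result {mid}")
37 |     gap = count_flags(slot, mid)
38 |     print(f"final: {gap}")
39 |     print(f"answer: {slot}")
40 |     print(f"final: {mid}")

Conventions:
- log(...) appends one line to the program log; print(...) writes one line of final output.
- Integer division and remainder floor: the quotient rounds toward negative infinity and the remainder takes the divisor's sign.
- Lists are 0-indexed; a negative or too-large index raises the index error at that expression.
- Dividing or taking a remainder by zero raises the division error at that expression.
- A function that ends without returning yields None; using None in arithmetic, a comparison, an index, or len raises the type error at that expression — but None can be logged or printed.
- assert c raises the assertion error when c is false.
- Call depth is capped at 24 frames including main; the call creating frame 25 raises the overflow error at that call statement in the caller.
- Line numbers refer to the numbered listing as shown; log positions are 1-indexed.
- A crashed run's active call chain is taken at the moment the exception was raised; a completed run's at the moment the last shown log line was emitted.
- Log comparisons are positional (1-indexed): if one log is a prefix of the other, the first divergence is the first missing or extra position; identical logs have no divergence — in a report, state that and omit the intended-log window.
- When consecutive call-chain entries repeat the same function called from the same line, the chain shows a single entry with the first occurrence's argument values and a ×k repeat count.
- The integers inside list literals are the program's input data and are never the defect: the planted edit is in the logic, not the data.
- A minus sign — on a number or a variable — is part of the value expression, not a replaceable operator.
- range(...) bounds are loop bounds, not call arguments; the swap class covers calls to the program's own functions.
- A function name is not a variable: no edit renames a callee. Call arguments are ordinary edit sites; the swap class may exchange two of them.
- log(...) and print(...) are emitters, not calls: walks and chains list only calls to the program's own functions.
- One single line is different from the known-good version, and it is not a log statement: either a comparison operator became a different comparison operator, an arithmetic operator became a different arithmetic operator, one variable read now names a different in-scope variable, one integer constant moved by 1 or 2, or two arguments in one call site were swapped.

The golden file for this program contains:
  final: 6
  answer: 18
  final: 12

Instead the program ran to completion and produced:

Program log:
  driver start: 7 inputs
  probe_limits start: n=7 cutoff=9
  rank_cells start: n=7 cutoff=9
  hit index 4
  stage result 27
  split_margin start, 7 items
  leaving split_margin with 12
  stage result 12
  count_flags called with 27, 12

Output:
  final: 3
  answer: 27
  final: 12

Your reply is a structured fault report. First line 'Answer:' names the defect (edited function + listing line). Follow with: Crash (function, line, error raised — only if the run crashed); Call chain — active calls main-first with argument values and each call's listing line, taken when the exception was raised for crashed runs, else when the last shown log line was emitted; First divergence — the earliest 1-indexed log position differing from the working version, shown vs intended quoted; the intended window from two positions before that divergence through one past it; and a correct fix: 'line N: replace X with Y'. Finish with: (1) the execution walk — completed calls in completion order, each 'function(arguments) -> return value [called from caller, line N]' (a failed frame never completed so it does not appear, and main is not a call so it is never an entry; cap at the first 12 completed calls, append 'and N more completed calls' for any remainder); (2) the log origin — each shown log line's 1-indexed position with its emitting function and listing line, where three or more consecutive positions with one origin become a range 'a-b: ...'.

Answer: the defect is in probe_limits at line 12.
Key observation: Everything matches until log position 5, which reads 'stage result 27' in place of 'stage result 18'.
Call chain: main -> count_flags(27, 12) (called at line 37).
First divergence: at position 5 the run shows 'stage result 27' where the working version logs 'stage result 18'.
Intended log window:
  3: rank_cells start: n=7 cutoff=9
  4: hit index 4
  5: stage result 18
  6: split_margin start, 7 items
Execution walk:
  rank_cells([2, 12, 11, 2, 9, 3, 2], 9) -> 4  [called from probe_limits, line 9]
  probe_limits([2, 12, 11, 2, 9, 3, 2], 9) -> 27  [called from main, line 33]
  split_margin([2, 12, 11, 2, 9, 3, 2]) -> 12  [called from main, line 35]
  count_flags(27, 12) -> 3  [called from main, line 37]
Log origin:
  1: emitted by main (line 32)
  2: emitted by probe_limits (line 8)
  3: emitted by rank_cells (line 2)
  4: emitted by probe_limits (line 10)
  5: emitted by main (line 34)
  6: emitted by split_margin (line 15)
  7: emitted by split_margin (line 20)
  8: emitted by main (line 36)
  9: emitted by count_flags (line 24)
A correct fix: line 12: replace `3` with `2`.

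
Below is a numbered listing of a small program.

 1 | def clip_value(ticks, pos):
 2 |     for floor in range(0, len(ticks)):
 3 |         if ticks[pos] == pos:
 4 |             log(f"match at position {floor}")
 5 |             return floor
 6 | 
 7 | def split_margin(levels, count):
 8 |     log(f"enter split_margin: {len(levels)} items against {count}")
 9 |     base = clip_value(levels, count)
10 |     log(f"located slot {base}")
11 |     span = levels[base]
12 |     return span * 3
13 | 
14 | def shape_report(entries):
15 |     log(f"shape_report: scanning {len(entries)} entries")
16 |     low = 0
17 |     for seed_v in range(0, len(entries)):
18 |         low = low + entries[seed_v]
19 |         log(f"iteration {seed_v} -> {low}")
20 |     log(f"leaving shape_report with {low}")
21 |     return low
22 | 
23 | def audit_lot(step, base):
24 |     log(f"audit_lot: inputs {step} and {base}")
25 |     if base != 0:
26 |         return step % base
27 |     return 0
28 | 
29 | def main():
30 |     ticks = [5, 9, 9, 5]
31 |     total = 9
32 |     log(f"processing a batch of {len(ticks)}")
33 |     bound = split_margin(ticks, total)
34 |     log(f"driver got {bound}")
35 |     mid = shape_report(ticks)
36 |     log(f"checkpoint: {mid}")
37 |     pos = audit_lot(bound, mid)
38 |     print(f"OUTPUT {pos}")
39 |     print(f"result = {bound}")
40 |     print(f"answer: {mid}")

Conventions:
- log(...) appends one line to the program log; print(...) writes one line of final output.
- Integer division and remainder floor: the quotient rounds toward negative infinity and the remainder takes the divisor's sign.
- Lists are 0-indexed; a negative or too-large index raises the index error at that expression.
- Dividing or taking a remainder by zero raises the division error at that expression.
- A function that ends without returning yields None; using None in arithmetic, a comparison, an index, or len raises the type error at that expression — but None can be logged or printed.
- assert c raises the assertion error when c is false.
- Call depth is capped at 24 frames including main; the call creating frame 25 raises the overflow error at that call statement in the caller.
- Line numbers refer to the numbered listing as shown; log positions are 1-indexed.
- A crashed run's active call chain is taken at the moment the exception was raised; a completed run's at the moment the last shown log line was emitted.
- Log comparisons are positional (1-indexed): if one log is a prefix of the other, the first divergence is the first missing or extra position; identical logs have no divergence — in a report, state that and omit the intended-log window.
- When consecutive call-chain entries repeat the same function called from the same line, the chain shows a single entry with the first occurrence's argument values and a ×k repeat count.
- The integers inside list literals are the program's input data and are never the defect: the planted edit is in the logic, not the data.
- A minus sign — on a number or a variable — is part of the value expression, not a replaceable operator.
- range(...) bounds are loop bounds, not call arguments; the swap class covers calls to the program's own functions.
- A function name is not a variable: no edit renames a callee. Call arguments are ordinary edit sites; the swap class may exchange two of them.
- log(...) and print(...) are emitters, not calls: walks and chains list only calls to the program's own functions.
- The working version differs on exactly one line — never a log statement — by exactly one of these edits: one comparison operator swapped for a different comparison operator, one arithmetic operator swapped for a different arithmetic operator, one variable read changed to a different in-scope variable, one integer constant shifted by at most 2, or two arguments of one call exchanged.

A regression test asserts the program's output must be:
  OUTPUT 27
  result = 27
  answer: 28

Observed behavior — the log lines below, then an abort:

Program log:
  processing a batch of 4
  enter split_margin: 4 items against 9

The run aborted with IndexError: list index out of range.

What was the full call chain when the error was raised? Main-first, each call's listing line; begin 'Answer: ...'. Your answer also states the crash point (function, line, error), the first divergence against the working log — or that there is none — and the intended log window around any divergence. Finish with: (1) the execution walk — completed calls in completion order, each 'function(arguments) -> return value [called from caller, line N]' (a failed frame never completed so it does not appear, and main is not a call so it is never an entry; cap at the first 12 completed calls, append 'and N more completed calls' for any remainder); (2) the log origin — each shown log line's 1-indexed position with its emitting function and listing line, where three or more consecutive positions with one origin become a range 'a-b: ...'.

Answer: main -> split_margin (called at line 33) -> clip_value (called at line 9).
Key fact: The faulty run's log stops after 2 lines; the working version's next line would be 'match at position 1'.
Crash: clip_value, line 3, IndexError.
First divergence: position 3; the shown log stops at 2 lines while the working version next logs 'match at position 1'.
Intended log window:
  1: processing a batch of 4
  2: enter split_margin: 4 items against 9
  3: match at position 1
  4: located slot 1
Execution walk:
  (no call completed)
Log line origins:
  1 — main, line 32
  2 — split_margin, line 8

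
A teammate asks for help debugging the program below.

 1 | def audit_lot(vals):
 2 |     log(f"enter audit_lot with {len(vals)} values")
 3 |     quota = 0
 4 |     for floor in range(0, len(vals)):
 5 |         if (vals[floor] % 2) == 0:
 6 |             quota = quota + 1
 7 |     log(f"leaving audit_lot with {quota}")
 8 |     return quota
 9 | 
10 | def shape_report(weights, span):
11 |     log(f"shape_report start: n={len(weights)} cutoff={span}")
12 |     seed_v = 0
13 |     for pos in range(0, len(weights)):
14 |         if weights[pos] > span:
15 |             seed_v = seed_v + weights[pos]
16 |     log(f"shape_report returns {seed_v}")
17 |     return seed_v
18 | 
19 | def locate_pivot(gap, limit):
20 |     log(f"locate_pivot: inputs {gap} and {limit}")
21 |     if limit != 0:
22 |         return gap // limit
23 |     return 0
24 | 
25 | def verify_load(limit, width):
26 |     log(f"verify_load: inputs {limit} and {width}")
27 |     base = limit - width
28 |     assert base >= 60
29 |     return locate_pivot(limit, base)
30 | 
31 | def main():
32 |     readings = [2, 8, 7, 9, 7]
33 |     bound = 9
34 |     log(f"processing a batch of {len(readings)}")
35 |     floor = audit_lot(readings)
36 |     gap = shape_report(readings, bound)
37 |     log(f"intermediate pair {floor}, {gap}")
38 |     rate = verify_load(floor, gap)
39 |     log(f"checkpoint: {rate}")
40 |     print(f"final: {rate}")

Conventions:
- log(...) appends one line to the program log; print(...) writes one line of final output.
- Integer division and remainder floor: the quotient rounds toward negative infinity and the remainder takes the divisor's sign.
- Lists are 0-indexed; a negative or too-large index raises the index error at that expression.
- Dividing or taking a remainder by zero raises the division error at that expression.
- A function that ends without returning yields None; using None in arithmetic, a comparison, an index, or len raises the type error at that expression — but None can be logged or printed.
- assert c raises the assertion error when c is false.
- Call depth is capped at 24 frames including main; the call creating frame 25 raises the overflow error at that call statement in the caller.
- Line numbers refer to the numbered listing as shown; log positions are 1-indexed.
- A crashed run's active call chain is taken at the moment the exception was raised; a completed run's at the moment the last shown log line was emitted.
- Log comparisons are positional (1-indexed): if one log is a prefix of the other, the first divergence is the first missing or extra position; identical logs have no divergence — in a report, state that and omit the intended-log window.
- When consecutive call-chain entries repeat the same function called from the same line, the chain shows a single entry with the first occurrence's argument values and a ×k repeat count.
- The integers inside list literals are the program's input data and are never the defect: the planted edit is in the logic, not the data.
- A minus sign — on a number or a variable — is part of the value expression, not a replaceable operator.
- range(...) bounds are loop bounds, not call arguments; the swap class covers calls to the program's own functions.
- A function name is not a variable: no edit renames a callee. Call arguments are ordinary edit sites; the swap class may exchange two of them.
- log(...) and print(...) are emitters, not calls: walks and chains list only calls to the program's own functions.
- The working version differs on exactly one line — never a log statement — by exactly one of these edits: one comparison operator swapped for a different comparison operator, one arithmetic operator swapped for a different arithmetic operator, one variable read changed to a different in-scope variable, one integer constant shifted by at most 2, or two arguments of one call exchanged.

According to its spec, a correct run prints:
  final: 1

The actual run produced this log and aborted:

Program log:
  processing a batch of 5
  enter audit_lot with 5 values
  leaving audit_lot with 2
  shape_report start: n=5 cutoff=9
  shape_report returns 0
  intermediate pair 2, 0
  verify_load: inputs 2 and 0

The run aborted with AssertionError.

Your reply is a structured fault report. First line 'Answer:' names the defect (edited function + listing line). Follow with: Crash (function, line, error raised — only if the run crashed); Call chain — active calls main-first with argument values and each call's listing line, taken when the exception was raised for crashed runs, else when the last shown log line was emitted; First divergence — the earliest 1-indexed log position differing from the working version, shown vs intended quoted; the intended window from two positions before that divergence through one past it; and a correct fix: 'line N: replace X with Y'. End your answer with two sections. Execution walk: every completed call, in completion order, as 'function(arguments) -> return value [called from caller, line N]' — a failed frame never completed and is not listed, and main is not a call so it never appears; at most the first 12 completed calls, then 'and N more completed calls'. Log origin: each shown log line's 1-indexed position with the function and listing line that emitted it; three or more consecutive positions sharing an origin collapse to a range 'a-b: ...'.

Answer: the defect is in verify_load at line 28.
Key fact: Only 7 log lines were emitted before the run died; the intended continuation was 'locate_pivot: inputs 2 and 2'.
Crash: verify_load, line 28, AssertionError.
Call chain: main -> verify_load(2, 0) (called at line 38).
First divergence: position 8 — after 7 matching lines the faulty run goes silent; intended next line 'locate_pivot: inputs 2 and 2'.
Intended log window:
  6: intermediate pair 2, 0
  7: verify_load: inputs 2 and 0
  8: locate_pivot: inputs 2 and 2
  9: checkpoint: 1
Execution walk:
  audit_lot([2, 8, 7, 9, 7]) -> 2  [called from main, line 35]
  shape_report([2, 8, 7, 9, 7], 9) -> 0  [called from main, line 36]
Log line origins:
  1: logged in main at line 34
  2: logged in audit_lot at line 2
  3: logged in audit_lot at line 7
  4: logged in shape_report at line 11
  5: logged in shape_report at line 16
  6: logged in main at line 37
  7: logged in verify_load at line 26
A correct fix: line 28: replace `>=` with `<=`.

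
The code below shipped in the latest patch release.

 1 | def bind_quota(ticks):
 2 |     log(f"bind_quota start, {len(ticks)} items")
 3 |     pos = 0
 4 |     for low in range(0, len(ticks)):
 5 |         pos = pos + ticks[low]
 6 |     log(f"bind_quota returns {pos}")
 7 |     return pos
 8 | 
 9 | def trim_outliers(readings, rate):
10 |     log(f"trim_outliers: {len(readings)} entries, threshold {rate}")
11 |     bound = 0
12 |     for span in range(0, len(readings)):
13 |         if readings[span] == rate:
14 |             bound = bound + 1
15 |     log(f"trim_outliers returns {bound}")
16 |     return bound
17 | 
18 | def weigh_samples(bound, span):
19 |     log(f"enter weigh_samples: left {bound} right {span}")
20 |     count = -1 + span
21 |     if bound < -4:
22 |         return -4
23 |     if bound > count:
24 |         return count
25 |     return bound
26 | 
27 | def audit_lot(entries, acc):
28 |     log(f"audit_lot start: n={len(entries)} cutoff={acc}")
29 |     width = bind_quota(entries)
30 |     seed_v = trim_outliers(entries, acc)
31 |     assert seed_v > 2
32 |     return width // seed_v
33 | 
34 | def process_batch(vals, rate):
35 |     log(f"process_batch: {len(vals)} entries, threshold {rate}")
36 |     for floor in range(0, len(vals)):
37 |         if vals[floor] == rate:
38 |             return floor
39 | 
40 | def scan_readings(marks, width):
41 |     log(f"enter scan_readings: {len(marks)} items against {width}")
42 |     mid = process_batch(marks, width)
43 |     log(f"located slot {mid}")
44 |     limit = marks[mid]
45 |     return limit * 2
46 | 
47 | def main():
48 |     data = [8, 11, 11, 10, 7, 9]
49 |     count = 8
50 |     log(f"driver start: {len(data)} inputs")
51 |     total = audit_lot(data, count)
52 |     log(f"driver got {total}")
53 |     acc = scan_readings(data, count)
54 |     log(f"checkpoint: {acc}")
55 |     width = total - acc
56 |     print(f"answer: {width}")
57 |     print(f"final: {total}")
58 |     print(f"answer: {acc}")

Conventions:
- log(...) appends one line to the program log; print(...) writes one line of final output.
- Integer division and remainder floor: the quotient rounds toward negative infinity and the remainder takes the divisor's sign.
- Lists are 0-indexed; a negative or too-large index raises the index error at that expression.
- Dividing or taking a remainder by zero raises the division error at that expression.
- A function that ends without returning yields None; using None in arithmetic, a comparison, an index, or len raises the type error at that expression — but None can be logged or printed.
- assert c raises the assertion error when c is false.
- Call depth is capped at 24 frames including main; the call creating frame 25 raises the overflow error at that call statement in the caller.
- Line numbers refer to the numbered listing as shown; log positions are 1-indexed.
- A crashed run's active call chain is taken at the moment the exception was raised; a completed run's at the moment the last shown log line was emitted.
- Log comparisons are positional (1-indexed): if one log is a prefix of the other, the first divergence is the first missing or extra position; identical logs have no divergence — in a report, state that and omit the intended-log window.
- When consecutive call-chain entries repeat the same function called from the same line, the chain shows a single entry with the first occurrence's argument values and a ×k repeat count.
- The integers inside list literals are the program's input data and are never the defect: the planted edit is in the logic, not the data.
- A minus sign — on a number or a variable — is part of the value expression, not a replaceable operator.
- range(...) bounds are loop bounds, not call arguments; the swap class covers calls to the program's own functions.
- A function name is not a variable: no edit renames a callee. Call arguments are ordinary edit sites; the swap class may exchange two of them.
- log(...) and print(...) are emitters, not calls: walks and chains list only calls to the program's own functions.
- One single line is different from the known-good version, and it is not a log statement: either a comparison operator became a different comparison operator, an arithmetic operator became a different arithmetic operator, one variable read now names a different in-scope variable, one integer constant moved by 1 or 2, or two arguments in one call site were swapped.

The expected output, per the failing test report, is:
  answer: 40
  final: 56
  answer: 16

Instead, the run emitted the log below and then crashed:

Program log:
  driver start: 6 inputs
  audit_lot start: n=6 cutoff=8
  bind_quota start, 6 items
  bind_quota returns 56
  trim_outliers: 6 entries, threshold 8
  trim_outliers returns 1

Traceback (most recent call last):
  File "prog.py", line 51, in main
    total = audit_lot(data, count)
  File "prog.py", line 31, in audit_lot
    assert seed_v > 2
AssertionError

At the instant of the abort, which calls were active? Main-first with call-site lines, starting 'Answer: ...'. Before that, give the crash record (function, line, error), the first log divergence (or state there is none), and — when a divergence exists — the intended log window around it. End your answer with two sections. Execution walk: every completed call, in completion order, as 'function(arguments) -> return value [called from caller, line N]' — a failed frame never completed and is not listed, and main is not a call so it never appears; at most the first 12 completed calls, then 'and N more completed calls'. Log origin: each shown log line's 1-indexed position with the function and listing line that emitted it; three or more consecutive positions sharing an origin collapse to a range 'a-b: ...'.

Answer: main -> audit_lot (called at line 51).
The tell: The shown log is a 6-line prefix of the intended one, whose next entry is 'driver got 56'.
Crash: audit_lot, line 31, AssertionError.
First divergence: position 7 — the faulty run's log ends after 6 lines; the working version continues with 'driver got 56'.
Intended log window:
  5: trim_outliers: 6 entries, threshold 8
  6: trim_outliers returns 1
  7: driver got 56
  8: enter scan_readings: 6 items against 8
Execution walk:
  bind_quota([8, 11, 11, 10, 7, 9]) -> 56  [called from audit_lot, line 29]
  trim_outliers([8, 11, 11, 10, 7, 9], 8) -> 1  [called from audit_lot, line 30]
Origin of each log line:
  1: logged in main at line 50
  2: logged in audit_lot at line 28
  3: logged in bind_quota at line 2
  4: logged in bind_quota at line 6
  5: logged in trim_outliers at line 10
  6: logged in trim_outliers at line 15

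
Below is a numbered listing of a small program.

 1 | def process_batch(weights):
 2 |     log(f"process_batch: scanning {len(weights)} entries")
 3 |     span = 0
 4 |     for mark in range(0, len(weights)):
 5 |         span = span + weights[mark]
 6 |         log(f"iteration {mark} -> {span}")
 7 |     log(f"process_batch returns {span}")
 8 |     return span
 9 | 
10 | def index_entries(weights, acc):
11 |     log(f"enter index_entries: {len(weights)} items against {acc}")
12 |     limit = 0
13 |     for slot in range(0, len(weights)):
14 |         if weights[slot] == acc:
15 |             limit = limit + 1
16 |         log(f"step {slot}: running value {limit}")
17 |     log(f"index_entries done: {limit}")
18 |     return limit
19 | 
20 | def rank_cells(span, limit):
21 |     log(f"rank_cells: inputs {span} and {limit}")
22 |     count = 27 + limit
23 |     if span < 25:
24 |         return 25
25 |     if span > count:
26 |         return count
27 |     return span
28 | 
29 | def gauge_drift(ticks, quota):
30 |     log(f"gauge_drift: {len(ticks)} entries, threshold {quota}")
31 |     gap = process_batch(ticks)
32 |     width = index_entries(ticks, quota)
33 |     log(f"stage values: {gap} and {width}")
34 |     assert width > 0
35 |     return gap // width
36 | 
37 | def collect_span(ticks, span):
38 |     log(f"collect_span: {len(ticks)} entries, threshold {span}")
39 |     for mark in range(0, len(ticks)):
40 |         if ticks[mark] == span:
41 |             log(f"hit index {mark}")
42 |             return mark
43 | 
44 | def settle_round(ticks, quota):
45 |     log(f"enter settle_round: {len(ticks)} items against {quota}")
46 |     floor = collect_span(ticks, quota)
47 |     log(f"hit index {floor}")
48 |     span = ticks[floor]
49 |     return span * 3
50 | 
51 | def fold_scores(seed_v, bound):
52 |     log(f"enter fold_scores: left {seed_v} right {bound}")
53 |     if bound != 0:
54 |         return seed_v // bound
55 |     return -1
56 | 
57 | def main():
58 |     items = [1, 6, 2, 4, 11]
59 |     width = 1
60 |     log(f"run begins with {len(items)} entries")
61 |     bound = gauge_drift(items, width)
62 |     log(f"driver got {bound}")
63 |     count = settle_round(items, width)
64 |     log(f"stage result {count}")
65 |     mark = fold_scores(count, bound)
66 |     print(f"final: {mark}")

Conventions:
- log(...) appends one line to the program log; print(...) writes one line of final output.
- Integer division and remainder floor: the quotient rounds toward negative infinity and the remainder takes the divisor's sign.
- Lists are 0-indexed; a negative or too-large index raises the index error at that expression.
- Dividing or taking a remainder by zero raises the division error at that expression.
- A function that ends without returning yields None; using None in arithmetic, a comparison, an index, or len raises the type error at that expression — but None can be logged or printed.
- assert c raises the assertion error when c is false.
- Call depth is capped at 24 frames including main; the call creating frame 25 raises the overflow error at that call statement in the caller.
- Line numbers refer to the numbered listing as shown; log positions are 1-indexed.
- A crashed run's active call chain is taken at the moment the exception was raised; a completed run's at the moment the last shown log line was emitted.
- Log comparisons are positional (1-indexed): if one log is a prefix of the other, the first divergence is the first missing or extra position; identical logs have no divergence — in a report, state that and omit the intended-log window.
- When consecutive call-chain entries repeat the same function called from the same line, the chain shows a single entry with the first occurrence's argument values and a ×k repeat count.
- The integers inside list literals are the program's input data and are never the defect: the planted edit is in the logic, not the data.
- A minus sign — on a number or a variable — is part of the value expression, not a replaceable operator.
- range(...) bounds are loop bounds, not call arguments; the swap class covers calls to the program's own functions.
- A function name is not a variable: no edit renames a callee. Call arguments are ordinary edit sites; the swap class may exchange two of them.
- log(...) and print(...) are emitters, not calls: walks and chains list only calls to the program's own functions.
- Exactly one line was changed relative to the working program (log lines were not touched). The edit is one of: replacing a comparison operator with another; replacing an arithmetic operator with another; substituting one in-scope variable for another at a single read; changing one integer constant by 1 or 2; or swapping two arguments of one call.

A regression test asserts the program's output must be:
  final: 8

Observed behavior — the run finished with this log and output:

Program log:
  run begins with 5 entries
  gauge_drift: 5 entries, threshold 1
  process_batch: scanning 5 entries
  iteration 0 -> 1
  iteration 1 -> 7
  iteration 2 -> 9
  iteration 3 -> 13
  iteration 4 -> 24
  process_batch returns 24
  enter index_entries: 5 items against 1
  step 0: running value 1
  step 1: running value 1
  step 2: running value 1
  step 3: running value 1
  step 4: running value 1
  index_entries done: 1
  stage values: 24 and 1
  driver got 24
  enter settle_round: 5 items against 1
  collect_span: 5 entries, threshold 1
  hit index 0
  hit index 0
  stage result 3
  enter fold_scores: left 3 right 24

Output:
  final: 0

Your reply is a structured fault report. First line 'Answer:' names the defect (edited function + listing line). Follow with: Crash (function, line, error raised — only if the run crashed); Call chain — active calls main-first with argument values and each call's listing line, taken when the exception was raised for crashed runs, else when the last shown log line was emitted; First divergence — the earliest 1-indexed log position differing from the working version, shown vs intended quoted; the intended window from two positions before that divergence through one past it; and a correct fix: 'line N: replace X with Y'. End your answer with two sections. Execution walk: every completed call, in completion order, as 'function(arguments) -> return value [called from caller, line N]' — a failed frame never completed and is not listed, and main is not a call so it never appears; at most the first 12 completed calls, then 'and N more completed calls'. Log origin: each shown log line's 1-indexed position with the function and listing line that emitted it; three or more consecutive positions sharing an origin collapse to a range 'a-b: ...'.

Answer: the defect is in main at line 65.
Key fact: Everything matches until log position 24, which reads 'enter fold_scores: left 3 right 24' in place of 'enter fold_scores: left 24 right 3'.
Call chain: main -> fold_scores(3, 24) (called at line 65).
First divergence: at position 24 the run shows 'enter fold_scores: left 3 right 24' where the working version logs 'enter fold_scores: left 24 right 3'.
Intended log window:
  22: hit index 0
  23: stage result 3
  24: enter fold_scores: left 24 right 3
Execution walk:
  process_batch([1, 6, 2, 4, 11]) -> 24  [called from gauge_drift, line 31]
  index_entries([1, 6, 2, 4, 11], 1) -> 1  [called from gauge_drift, line 32]
  gauge_drift([1, 6, 2, 4, 11], 1) -> 24  [called from main, line 61]
  collect_span([1, 6, 2, 4, 11], 1) -> 0  [called from settle_round, line 46]
  settle_round([1, 6, 2, 4, 11], 1) -> 3  [called from main, line 63]
  fold_scores(3, 24) -> 0  [called from main, line 65]
Log origins:
  1: from main, line 60
  2: from gauge_drift, line 30
  3: from process_batch, line 2
  4-8: from process_batch, line 6
  9: from process_batch, line 7
  10: from index_entries, line 11
  11-15: from index_entries, line 16
  16: from index_entries, line 17
  17: from gauge_drift, line 33
  18: from main, line 62
  19: from settle_round, line 45
  20: from collect_span, line 38
  21: from collect_span, line 41
  22: from settle_round, line 47
  23: from main, line 64
  24: from fold_scores, line 52
A correct fix: line 65: replace `fold_scores(count, bound)` with `fold_scores(bound, count)`.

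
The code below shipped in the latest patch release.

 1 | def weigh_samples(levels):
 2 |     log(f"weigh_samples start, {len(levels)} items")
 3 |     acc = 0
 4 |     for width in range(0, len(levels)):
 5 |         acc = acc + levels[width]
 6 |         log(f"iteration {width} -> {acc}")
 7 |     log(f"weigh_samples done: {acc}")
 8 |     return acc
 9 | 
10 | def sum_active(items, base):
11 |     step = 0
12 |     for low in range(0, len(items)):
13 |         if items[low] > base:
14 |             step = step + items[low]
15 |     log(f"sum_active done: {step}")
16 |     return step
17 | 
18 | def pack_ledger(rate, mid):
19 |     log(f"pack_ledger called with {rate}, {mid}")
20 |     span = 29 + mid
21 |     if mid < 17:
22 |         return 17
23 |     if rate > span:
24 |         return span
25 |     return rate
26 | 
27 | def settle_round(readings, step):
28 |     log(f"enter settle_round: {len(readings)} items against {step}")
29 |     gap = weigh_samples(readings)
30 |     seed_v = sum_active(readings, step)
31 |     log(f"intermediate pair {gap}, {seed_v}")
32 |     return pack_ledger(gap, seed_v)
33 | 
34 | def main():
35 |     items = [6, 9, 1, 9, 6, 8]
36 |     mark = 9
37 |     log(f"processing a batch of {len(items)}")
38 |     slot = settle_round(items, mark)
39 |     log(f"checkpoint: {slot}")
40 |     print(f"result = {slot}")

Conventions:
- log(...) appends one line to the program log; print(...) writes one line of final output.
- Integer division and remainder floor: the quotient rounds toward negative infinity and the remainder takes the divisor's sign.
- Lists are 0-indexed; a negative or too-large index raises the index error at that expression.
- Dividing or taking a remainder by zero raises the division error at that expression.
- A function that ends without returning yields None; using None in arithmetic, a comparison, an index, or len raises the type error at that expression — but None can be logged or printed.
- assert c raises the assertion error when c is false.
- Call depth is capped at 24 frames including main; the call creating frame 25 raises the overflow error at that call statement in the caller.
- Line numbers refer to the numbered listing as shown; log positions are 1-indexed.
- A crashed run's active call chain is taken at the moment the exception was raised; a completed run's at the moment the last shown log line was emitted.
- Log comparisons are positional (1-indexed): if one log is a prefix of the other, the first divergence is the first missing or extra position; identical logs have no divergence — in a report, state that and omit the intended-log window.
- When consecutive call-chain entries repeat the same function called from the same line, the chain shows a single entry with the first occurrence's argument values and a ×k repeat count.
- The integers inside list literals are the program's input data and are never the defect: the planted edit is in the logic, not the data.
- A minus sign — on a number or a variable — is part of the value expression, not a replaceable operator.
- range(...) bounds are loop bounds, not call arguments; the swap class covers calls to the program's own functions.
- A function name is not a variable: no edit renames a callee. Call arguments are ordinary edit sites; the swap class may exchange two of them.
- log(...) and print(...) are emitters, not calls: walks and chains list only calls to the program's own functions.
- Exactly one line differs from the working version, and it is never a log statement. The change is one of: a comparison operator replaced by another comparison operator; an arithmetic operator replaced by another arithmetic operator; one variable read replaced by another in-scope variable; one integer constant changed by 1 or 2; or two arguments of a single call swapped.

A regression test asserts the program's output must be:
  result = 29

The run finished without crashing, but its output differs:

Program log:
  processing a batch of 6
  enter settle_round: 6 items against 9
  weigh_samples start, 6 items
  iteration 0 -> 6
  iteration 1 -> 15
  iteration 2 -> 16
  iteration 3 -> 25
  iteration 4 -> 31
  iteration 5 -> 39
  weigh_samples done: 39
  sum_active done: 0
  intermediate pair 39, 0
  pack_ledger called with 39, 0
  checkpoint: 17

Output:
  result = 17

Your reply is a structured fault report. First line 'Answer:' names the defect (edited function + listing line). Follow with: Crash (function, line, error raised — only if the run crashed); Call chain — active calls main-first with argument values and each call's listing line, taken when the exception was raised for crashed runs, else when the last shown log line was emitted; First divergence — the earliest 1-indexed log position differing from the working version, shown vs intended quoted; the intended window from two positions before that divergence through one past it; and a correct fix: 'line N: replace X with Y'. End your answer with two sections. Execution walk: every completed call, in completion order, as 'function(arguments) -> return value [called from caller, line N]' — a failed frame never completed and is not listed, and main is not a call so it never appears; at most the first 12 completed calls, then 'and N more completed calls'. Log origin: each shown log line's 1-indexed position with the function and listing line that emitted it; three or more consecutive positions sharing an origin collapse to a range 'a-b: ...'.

Answer: the defect is in pack_ledger at line 21.
The tell: Position 14 is the first bad log line: 'checkpoint: 17' should read 'checkpoint: 29'.
Call chain: main.
First divergence: position 14 — the shown line 'checkpoint: 17' should read 'checkpoint: 29'.
Intended log window:
  12: intermediate pair 39, 0
  13: pack_ledger called with 39, 0
  14: checkpoint: 29
Execution walk:
  weigh_samples([6, 9, 1, 9, 6, 8]) -> 39  [called from settle_round, line 29]
  sum_active([6, 9, 1, 9, 6, 8], 9) -> 0  [called from settle_round, line 30]
  pack_ledger(39, 0) -> 17  [called from settle_round, line 32]
  settle_round([6, 9, 1, 9, 6, 8], 9) -> 17  [called from main, line 38]
Origin of each log line:
  1: logged in main at line 37
  2: logged in settle_round at line 28
  3: logged in weigh_samples at line 2
  4-9: logged in weigh_samples at line 6
  10: logged in weigh_samples at line 7
  11: logged in sum_active at line 15
  12: logged in settle_round at line 31
  13: logged in pack_ledger at line 19
  14: logged in main at line 39
A correct fix: line 21: replace `mid` with `rate`.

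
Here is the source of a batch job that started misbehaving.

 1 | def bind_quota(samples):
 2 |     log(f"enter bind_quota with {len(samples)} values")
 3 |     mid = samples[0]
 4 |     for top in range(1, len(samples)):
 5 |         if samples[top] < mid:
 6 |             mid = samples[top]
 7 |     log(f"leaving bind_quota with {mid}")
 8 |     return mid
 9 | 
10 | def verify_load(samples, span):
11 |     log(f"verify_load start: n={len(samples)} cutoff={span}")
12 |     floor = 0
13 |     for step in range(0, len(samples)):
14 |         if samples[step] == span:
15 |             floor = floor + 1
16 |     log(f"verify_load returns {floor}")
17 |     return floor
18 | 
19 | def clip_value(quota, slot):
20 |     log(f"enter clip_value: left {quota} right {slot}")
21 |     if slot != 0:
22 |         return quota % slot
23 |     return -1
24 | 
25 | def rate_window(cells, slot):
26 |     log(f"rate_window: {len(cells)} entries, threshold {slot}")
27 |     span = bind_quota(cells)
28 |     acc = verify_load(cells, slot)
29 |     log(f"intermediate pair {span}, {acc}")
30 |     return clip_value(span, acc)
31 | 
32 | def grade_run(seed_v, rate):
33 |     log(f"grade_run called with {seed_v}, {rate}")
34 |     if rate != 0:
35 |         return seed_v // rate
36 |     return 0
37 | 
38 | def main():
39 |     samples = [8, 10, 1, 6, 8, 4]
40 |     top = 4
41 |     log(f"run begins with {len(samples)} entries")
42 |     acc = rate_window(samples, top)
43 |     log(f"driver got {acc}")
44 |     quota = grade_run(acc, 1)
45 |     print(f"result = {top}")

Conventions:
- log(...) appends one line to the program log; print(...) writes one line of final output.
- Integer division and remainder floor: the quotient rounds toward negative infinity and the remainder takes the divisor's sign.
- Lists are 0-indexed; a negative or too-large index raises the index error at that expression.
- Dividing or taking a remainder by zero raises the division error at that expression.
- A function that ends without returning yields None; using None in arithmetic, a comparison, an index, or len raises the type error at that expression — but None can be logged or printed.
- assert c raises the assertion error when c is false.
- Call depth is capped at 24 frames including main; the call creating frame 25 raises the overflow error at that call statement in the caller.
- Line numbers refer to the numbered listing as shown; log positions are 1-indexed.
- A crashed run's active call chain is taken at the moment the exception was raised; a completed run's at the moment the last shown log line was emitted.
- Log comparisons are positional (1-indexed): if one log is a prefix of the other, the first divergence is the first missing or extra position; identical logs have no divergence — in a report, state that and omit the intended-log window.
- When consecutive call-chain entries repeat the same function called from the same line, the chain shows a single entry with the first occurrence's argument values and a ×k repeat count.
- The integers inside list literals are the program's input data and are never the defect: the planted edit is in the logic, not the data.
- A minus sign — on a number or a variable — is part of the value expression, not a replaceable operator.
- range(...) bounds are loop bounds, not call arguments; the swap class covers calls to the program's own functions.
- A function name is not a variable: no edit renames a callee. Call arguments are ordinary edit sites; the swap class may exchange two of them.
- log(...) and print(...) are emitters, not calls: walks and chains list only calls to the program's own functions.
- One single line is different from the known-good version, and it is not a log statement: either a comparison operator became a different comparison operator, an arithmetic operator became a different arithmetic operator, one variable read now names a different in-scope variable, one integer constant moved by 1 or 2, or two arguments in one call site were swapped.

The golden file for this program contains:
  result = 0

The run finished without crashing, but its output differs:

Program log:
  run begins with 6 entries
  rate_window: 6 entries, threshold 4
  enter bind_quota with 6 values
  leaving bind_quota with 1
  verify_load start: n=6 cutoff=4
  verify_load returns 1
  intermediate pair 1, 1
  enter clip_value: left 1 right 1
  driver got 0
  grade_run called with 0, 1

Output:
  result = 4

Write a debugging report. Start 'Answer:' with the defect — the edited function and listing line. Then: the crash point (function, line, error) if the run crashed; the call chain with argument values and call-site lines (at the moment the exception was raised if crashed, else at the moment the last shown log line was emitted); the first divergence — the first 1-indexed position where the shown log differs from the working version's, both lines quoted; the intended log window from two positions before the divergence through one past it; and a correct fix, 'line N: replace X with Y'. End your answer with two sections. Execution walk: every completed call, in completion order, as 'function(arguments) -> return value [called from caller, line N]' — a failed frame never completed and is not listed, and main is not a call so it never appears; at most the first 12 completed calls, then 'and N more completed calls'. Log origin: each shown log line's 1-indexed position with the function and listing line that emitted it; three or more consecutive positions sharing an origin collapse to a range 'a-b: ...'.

Answer: the defect is in main at line 45.
The tell: Log streams are identical — the defect surfaces only in the printed output.
Call chain: main -> grade_run(0, 1) (called at line 44).
First divergence: none — the logs agree in full.
Execution walk:
  bind_quota([8, 10, 1, 6, 8, 4]) -> 1  [called from rate_window, line 27]
  verify_load([8, 10, 1, 6, 8, 4], 4) -> 1  [called from rate_window, line 28]
  clip_value(1, 1) -> 0  [called from rate_window, line 30]
  rate_window([8, 10, 1, 6, 8, 4], 4) -> 0  [called from main, line 42]
  grade_run(0, 1) -> 0  [called from main, line 44]
Origin of each log line:
  1: emitted by main (line 41)
  2: emitted by rate_window (line 26)
  3: emitted by bind_quota (line 2)
  4: emitted by bind_quota (line 7)
  5: emitted by verify_load (line 11)
  6: emitted by verify_load (line 16)
  7: emitted by rate_window (line 29)
  8: emitted by clip_value (line 20)
  9: emitted by main (line 43)
  10: emitted by grade_run (line 33)
A correct fix: line 45: replace `top` with `quota`.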